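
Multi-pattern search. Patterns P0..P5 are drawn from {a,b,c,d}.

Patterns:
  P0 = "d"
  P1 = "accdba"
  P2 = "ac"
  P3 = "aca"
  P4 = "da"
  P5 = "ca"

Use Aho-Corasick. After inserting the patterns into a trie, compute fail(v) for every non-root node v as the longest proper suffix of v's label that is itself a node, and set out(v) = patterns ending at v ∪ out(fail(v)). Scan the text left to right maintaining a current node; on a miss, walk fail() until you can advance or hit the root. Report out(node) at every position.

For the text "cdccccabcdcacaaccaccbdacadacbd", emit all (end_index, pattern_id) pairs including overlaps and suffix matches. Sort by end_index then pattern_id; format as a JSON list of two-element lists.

Build automaton:
Trie nodes:
  0='ε' goto a→2 c→10 d→1
  1='d' goto a→9  ←P0
  2='a' goto c→3
  3='ac' goto a→8 c→4  ←P2
  4='acc' goto d→5
  5='accd' goto b→6
  6='accdb' goto a→7
  7='accdba' goto ·  ←P1
  8='aca' goto ·  ←P3
  9='da' goto ·  ←P4
  10='c' goto a→11
  11='ca' goto ·  ←P5

Failure links (BFS by depth):
  fail(1) 'd': from fail(0)=0 chase 'd': 0 ⇒ 0;  out={0}∪out(0)={0}
  fail(2) 'a': from fail(0)=0 chase 'a': 0 ⇒ 0;  out=∅∪out(0)=∅
  fail(10) 'c': from fail(0)=0 chase 'c': 0 ⇒ 0;  out=∅∪out(0)=∅
  fail(3) 'ac': from fail(2)=0 chase 'c': 0 ⇒ 10;  out={2}∪out(10)={2}
  fail(9) 'da': from fail(1)=0 chase 'a': 0 ⇒ 2;  out={4}∪out(2)={4}
  fail(11) 'ca': from fail(10)=0 chase 'a': 0 ⇒ 2;  out={5}∪out(2)={5}
  fail(4) 'acc': from fail(3)=10 chase 'c': 10→0 ⇒ 10;  out=∅∪out(10)=∅
  fail(8) 'aca': from fail(3)=10 chase 'a': 10 ⇒ 11;  out={3}∪out(11)={3,5}
  fail(5) 'accd': from fail(4)=10 chase 'd': 10→0 ⇒ 1;  out=∅∪out(1)={0}
  fail(6) 'accdb': from fail(5)=1 chase 'b': 1→0 ⇒ 0;  out=∅∪out(0)=∅
  fail(7) 'accdba': from fail(6)=0 chase 'a': 0 ⇒ 2;  out={1}∪out(2)={1}

Text stream:
[0] read 'c'  n0⇒n10
[1] read 'd'  n10⇒n1 (via fail)  ** P0@[1:1]
[2] read 'c'  n1⇒n10 (via fail)
[3] read 'c'  n10⇒n10 (via fail)
[4] read 'c'  n10⇒n10 (via fail)
[5] read 'c'  n10⇒n10 (via fail)
[6] read 'a'  n10⇒n11  ** P5@[5:6]
[7] read 'b'  n11⇒n0 (via fail)
[8] read 'c'  n0⇒n10
[9] read 'd'  n10⇒n1 (via fail)  ** P0@[9:9]
[10] read 'c'  n1⇒n10 (via fail)
[11] read 'a'  n10⇒n11  ** P5@[10:11]
[12] read 'c'  n11⇒n3 (via fail)  ** P2@[11:12]
[13] read 'a'  n3⇒n8  ** P3@[11:13],P5@[12:13]
[14] read 'a'  n8⇒n2 (via fail)
[15] read 'c'  n2⇒n3  ** P2@[14:15]
[16] read 'c'  n3⇒n4
[17] read 'a'  n4⇒n11 (via fail)  ** P5@[16:17]
[18] read 'c'  n11⇒n3 (via fail)  ** P2@[17:18]
[19] read 'c'  n3⇒n4
[20] read 'b'  n4⇒n0 (via fail)
[21] read 'd'  n0⇒n1  ** P0@[21:21]
[22] read 'a'  n1⇒n9  ** P4@[21:22]
[23] read 'c'  n9⇒n3 (via fail)  ** P2@[22:23]
[24] read 'a'  n3⇒n8  ** P3@[22:24],P5@[23:24]
[25] read 'd'  n8⇒n1 (via fail)  ** P0@[25:25]
[26] read 'a'  n1⇒n9  ** P4@[25:26]
[27] read 'c'  n9⇒n3 (via fail)  ** P2@[26:27]
[28] read 'b'  n3⇒n0 (via fail)
[29] read 'd'  n0⇒n1  ** P0@[29:29]

All matches (sorted): [[1,0],[6,5],[9,0],[11,5],[12,2],[13,3],[13,5],[15,2],[17,5],[18,2],[21,0],[22,4],[23,2],[24,3],[24,5],[25,0],[26,4],[27,2],[29,0]]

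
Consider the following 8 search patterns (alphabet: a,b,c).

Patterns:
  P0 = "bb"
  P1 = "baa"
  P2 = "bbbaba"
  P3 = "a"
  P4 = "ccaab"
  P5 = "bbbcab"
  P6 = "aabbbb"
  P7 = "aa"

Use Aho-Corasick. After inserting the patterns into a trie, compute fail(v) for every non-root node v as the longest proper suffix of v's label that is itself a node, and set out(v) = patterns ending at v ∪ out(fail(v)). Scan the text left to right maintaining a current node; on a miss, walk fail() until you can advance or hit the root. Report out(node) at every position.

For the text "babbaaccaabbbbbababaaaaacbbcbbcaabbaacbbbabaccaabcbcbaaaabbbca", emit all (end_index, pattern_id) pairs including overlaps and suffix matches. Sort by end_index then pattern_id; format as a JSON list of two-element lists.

Build:
Trie nodes:
  n0 'ε': a→9 b→1 c→10
  n1 'b': a→3 b→2
  n2 'bb': b→5  ←P0
  n3 'ba': a→4
  n4 'baa': ·  ←P1
  n5 'bbb': a→6 c→15
  n6 'bbba': b→7
  n7 'bbbab': a→8
  n8 'bbbaba': ·  ←P2
  n9 'a': a→18  ←P3
  n10 'c': c→11
  n11 'cc': a→12
  n12 'cca': a→13
  n13 'ccaa': b→14
  n14 'ccaab': ·  ←P4
  n15 'bbbc': a→16
  n16 'bbbca': b→17
  n17 'bbbcab': ·  ←P5
  n18 'aa': b→19  ←P7
  n19 'aab': b→20
  n20 'aabb': b→21
  n21 'aabbb': b→22
  n22 'aabbbb': ·  ←P6

BFS fail/out derivation:
  fail(1) 'b': from fail(0)=0 chase 'b': 0 ⇒ 0;  out=∅∪out(0)=∅
  fail(9) 'a': from fail(0)=0 chase 'a': 0 ⇒ 0;  out={3}∪out(0)={3}
  fail(10) 'c': from fail(0)=0 chase 'c': 0 ⇒ 0;  out=∅∪out(0)=∅
  fail(2) 'bb': from fail(1)=0 chase 'b': 0 ⇒ 1;  out={0}∪out(1)={0}
  fail(3) 'ba': from fail(1)=0 chase 'a': 0 ⇒ 9;  out=∅∪out(9)={3}
  fail(11) 'cc': from fail(10)=0 chase 'c': 0 ⇒ 10;  out=∅∪out(10)=∅
  fail(18) 'aa': from fail(9)=0 chase 'a': 0 ⇒ 9;  out={7}∪out(9)={3,7}
  fail(4) 'baa': from fail(3)=9 chase 'a': 9 ⇒ 18;  out={1}∪out(18)={1,3,7}
  fail(5) 'bbb': from fail(2)=1 chase 'b': 1 ⇒ 2;  out=∅∪out(2)={0}
  fail(12) 'cca': from fail(11)=10 chase 'a': 10→0 ⇒ 9;  out=∅∪out(9)={3}
  fail(19) 'aab': from fail(18)=9 chase 'b': 9→0 ⇒ 1;  out=∅∪out(1)=∅
  fail(6) 'bbba': from fail(5)=2 chase 'a': 2→1 ⇒ 3;  out=∅∪out(3)={3}
  fail(13) 'ccaa': from fail(12)=9 chase 'a': 9 ⇒ 18;  out=∅∪out(18)={3,7}
  fail(15) 'bbbc': from fail(5)=2 chase 'c': 2→1→0 ⇒ 10;  out=∅∪out(10)=∅
  fail(20) 'aabb': from fail(19)=1 chase 'b': 1 ⇒ 2;  out=∅∪out(2)={0}
  fail(7) 'bbbab': from fail(6)=3 chase 'b': 3→9→0 ⇒ 1;  out=∅∪out(1)=∅
  fail(14) 'ccaab': from fail(13)=18 chase 'b': 18 ⇒ 19;  out={4}∪out(19)={4}
  fail(16) 'bbbca': from fail(15)=10 chase 'a': 10→0 ⇒ 9;  out=∅∪out(9)={3}
  fail(21) 'aabbb': from fail(20)=2 chase 'b': 2 ⇒ 5;  out=∅∪out(5)={0}
  fail(8) 'bbbaba': from fail(7)=1 chase 'a': 1 ⇒ 3;  out={2}∪out(3)={2,3}
  fail(17) 'bbbcab': from fail(16)=9 chase 'b': 9→0 ⇒ 1;  out={5}∪out(1)={5}
  fail(22) 'aabbbb': from fail(21)=5 chase 'b': 5→2 ⇒ 5;  out={6}∪out(5)={0,6}

Scan:
[0] read 'b'  n0⇒n1
[1] read 'a'  n1⇒n3  emit P3@[1:1]
[2] read 'b'  n3⇒n1 (via fail)
[3] read 'b'  n1⇒n2  emit P0@[2:3]
[4] read 'a'  n2⇒n3 (via fail)  emit P3@[4:4]
[5] read 'a'  n3⇒n4  emit P1@[3:5],P3@[5:5],P7@[4:5]
[6] read 'c'  n4⇒n10 (via fail)
[7] read 'c'  n10⇒n11
[8] read 'a'  n11⇒n12  emit P3@[8:8]
[9] read 'a'  n12⇒n13  emit P3@[9:9],P7@[8:9]
[10] read 'b'  n13⇒n14  emit P4@[6:10]
[11] read 'b'  n14⇒n20 (via fail)  emit P0@[10:11]
[12] read 'b'  n20⇒n21  emit P0@[11:12]
[13] read 'b'  n21⇒n22  emit P0@[12:13],P6@[8:13]
[14] read 'b'  n22⇒n5 (via fail)  emit P0@[13:14]
[15] read 'a'  n5⇒n6  emit P3@[15:15]
[16] read 'b'  n6⇒n7
[17] read 'a'  n7⇒n8  emit P2@[12:17],P3@[17:17]
[18] read 'b'  n8⇒n1 (via fail)
[19] read 'a'  n1⇒n3  emit P3@[19:19]
[20] read 'a'  n3⇒n4  emit P1@[18:20],P3@[20:20],P7@[19:20]
[21] read 'a'  n4⇒n18 (via fail)  emit P3@[21:21],P7@[20:21]
[22] read 'a'  n18⇒n18 (via fail)  emit P3@[22:22],P7@[21:22]
[23] read 'a'  n18⇒n18 (via fail)  emit P3@[23:23],P7@[22:23]
[24] read 'c'  n18⇒n10 (via fail)
[25] read 'b'  n10⇒n1 (via fail)
[26] read 'b'  n1⇒n2  emit P0@[25:26]
[27] read 'c'  n2⇒n10 (via fail)
[28] read 'b'  n10⇒n1 (via fail)
[29] read 'b'  n1⇒n2  emit P0@[28:29]
[30] read 'c'  n2⇒n10 (via fail)
[31] read 'a'  n10⇒n9 (via fail)  emit P3@[31:31]
[32] read 'a'  n9⇒n18  emit P3@[32:32],P7@[31:32]
[33] read 'b'  n18⇒n19
[34] read 'b'  n19⇒n20  emit P0@[33:34]
[35] read 'a'  n20⇒n3 (via fail)  emit P3@[35:35]
[36] read 'a'  n3⇒n4  emit P1@[34:36],P3@[36:36],P7@[35:36]
[37] read 'c'  n4⇒n10 (via fail)
[38] read 'b'  n10⇒n1 (via fail)
[39] read 'b'  n1⇒n2  emit P0@[38:39]
[40] read 'b'  n2⇒n5  emit P0@[39:40]
[41] read 'a'  n5⇒n6  emit P3@[41:41]
[42] read 'b'  n6⇒n7
[43] read 'a'  n7⇒n8  emit P2@[38:43],P3@[43:43]
[44] read 'c'  n8⇒n10 (via fail)
[45] read 'c'  n10⇒n11
[46] read 'a'  n11⇒n12  emit P3@[46:46]
[47] read 'a'  n12⇒n13  emit P3@[47:47],P7@[46:47]
[48] read 'b'  n13⇒n14  emit P4@[44:48]
[49] read 'c'  n14⇒n10 (via fail)
[50] read 'b'  n10⇒n1 (via fail)
[51] read 'c'  n1⇒n10 (via fail)
[52] read 'b'  n10⇒n1 (via fail)
[53] read 'a'  n1⇒n3  emit P3@[53:53]
[54] read 'a'  n3⇒n4  emit P1@[52:54],P3@[54:54],P7@[53:54]
[55] read 'a'  n4⇒n18 (via fail)  emit P3@[55:55],P7@[54:55]
[56] read 'a'  n18⇒n18 (via fail)  emit P3@[56:56],P7@[55:56]
[57] read 'b'  n18⇒n19
[58] read 'b'  n19⇒n20  emit P0@[57:58]
[59] read 'b'  n20⇒n21  emit P0@[58:59]
[60] read 'c'  n21⇒n15 (via fail)
[61] read 'a'  n15⇒n16  emit P3@[61:61]

All matches (sorted): [[1,3],[3,0],[4,3],[5,1],[5,3],[5,7],[8,3],[9,3],[9,7],[10,4],[11,0],[12,0],[13,0],[13,6],[14,0],[15,3],[17,2],[17,3],[19,3],[20,1],[20,3],[20,7],[21,3],[21,7],[22,3],[22,7],[23,3],[23,7],[26,0],[29,0],[31,3],[32,3],[32,7],[34,0],[35,3],[36,1],[36,3],[36,7],[39,0],[40,0],[41,3],[43,2],[43,3],[46,3],[47,3],[47,7],[48,4],[53,3],[54,1],[54,3],[54,7],[55,3],[55,7],[56,3],[56,7],[58,0],[59,0],[61,3]]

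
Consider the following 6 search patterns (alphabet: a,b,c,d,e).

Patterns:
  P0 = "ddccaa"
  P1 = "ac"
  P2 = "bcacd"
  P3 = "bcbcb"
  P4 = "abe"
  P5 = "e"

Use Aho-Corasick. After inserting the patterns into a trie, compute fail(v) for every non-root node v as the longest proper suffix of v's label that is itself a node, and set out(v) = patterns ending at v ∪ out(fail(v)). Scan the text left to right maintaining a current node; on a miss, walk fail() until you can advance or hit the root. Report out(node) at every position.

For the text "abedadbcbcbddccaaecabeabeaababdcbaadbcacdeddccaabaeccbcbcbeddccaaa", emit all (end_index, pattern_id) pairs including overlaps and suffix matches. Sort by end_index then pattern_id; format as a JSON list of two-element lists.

Build:
Trie nodes:
  0='ε' goto a→7 b→9 d→1 e→19
  1='d' goto d→2
  2='dd' goto c→3
  3='ddc' goto c→4
  4='ddcc' goto a→5
  5='ddcca' goto a→6
  6='ddccaa' goto ·  [P0 ends]
  7='a' goto b→17 c→8
  8='ac' goto ·  [P1 ends]
  9='b' goto c→10
  10='bc' goto a→11 b→14
  11='bca' goto c→12
  12='bcac' goto d→13
  13='bcacd' goto ·  [P2 ends]
  14='bcb' goto c→15
  15='bcbc' goto b→16
  16='bcbcb' goto ·  [P3 ends]
  17='ab' goto e→18
  18='abe' goto ·  [P4 ends]
  19='e' goto ·  [P5 ends]

Failure links (BFS by depth):
  fail(1) 'd': from fail(0)=0 chase 'd': 0 ⇒ 0;  out=∅∪out(0)=∅
  fail(7) 'a': from fail(0)=0 chase 'a': 0 ⇒ 0;  out=∅∪out(0)=∅
  fail(9) 'b': from fail(0)=0 chase 'b': 0 ⇒ 0;  out=∅∪out(0)=∅
  fail(19) 'e': from fail(0)=0 chase 'e': 0 ⇒ 0;  out={5}∪out(0)={5}
  fail(2) 'dd': from fail(1)=0 chase 'd': 0 ⇒ 1;  out=∅∪out(1)=∅
  fail(8) 'ac': from fail(7)=0 chase 'c': 0 ⇒ 0;  out={1}∪out(0)={1}
  fail(10) 'bc': from fail(9)=0 chase 'c': 0 ⇒ 0;  out=∅∪out(0)=∅
  fail(17) 'ab': from fail(7)=0 chase 'b': 0 ⇒ 9;  out=∅∪out(9)=∅
  fail(3) 'ddc': from fail(2)=1 chase 'c': 1→0 ⇒ 0;  out=∅∪out(0)=∅
  fail(11) 'bca': from fail(10)=0 chase 'a': 0 ⇒ 7;  out=∅∪out(7)=∅
  fail(14) 'bcb': from fail(10)=0 chase 'b': 0 ⇒ 9;  out=∅∪out(9)=∅
  fail(18) 'abe': from fail(17)=9 chase 'e': 9→0 ⇒ 19;  out={4}∪out(19)={4,5}
  fail(4) 'ddcc': from fail(3)=0 chase 'c': 0 ⇒ 0;  out=∅∪out(0)=∅
  fail(12) 'bcac': from fail(11)=7 chase 'c': 7 ⇒ 8;  out=∅∪out(8)={1}
  fail(15) 'bcbc': from fail(14)=9 chase 'c': 9 ⇒ 10;  out=∅∪out(10)=∅
  fail(5) 'ddcca': from fail(4)=0 chase 'a': 0 ⇒ 7;  out=∅∪out(7)=∅
  fail(13) 'bcacd': from fail(12)=8 chase 'd': 8→0 ⇒ 1;  out={2}∪out(1)={2}
  fail(16) 'bcbcb': from fail(15)=10 chase 'b': 10 ⇒ 14;  out={3}∪out(14)={3}
  fail(6) 'ddccaa': from fail(5)=7 chase 'a': 7→0 ⇒ 7;  out={0}∪out(7)={0}

Scan:
[0] read 'a'  n0⇒n7
[1] read 'b'  n7⇒n17
[2] read 'e'  n17⇒n18  emit P4@[0:2],P5@[2:2]
[3] read 'd'  n18⇒n1 (fail-walked)
[4] read 'a'  n1⇒n7 (fail-walked)
[5] read 'd'  n7⇒n1 (fail-walked)
[6] read 'b'  n1⇒n9 (fail-walked)
[7] read 'c'  n9⇒n10
[8] read 'b'  n10⇒n14
[9] read 'c'  n14⇒n15
[10] read 'b'  n15⇒n16  emit P3@[6:10]
[11] read 'd'  n16⇒n1 (fail-walked)
[12] read 'd'  n1⇒n2
[13] read 'c'  n2⇒n3
[14] read 'c'  n3⇒n4
[15] read 'a'  n4⇒n5
[16] read 'a'  n5⇒n6  emit P0@[11:16]
[17] read 'e'  n6⇒n19 (fail-walked)  emit P5@[17:17]
[18] read 'c'  n19⇒n0 (fail-walked)
[19] read 'a'  n0⇒n7
[20] read 'b'  n7⇒n17
[21] read 'e'  n17⇒n18  emit P4@[19:21],P5@[21:21]
[22] read 'a'  n18⇒n7 (fail-walked)
[23] read 'b'  n7⇒n17
[24] read 'e'  n17⇒n18  emit P4@[22:24],P5@[24:24]
[25] read 'a'  n18⇒n7 (fail-walked)
[26] read 'a'  n7⇒n7 (fail-walked)
[27] read 'b'  n7⇒n17
[28] read 'a'  n17⇒n7 (fail-walked)
[29] read 'b'  n7⇒n17
[30] read 'd'  n17⇒n1 (fail-walked)
[31] read 'c'  n1⇒n0 (fail-walked)
[32] read 'b'  n0⇒n9
[33] read 'a'  n9⇒n7 (fail-walked)
[34] read 'a'  n7⇒n7 (fail-walked)
[35] read 'd'  n7⇒n1 (fail-walked)
[36] read 'b'  n1⇒n9 (fail-walked)
[37] read 'c'  n9⇒n10
[38] read 'a'  n10⇒n11
[39] read 'c'  n11⇒n12  emit P1@[38:39]
[40] read 'd'  n12⇒n13  emit P2@[36:40]
[41] read 'e'  n13⇒n19 (fail-walked)  emit P5@[41:41]
[42] read 'd'  n19⇒n1 (fail-walked)
[43] read 'd'  n1⇒n2
[44] read 'c'  n2⇒n3
[45] read 'c'  n3⇒n4
[46] read 'a'  n4⇒n5
[47] read 'a'  n5⇒n6  emit P0@[42:47]
[48] read 'b'  n6⇒n17 (fail-walked)
[49] read 'a'  n17⇒n7 (fail-walked)
[50] read 'e'  n7⇒n19 (fail-walked)  emit P5@[50:50]
[51] read 'c'  n19⇒n0 (fail-walked)
[52] read 'c'  n0⇒n0
[53] read 'b'  n0⇒n9
[54] read 'c'  n9⇒n10
[55] read 'b'  n10⇒n14
[56] read 'c'  n14⇒n15
[57] read 'b'  n15⇒n16  emit P3@[53:57]
[58] read 'e'  n16⇒n19 (fail-walked)  emit P5@[58:58]
[59] read 'd'  n19⇒n1 (fail-walked)
[60] read 'd'  n1⇒n2
[61] read 'c'  n2⇒n3
[62] read 'c'  n3⇒n4
[63] read 'a'  n4⇒n5
[64] read 'a'  n5⇒n6  emit P0@[59:64]
[65] read 'a'  n6⇒n7 (fail-walked)

All matches (sorted): [[2,4],[2,5],[10,3],[16,0],[17,5],[21,4],[21,5],[24,4],[24,5],[39,1],[40,2],[41,5],[47,0],[50,5],[57,3],[58,5],[64,0]]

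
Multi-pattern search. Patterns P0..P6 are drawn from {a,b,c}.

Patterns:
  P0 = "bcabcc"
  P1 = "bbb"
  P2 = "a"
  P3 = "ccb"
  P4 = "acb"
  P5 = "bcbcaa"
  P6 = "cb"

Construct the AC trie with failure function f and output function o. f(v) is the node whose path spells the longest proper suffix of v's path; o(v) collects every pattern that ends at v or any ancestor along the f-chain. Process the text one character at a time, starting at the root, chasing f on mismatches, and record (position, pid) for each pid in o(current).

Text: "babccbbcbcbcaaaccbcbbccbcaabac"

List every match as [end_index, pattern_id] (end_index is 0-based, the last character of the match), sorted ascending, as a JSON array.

Construct AC machine:
Trie nodes:
  n0 'ε': a→9 b→1 c→10
  n1 'b': b→7 c→2
  n2 'bc': a→3 b→15
  n3 'bca': b→4
  n4 'bcab': c→5
  n5 'bcabc': c→6
  n6 'bcabcc': ·  ←P0
  n7 'bb': b→8
  n8 'bbb': ·  ←P1
  n9 'a': c→13  ←P2
  n10 'c': b→19 c→11
  n11 'cc': b→12
  n12 'ccb': ·  ←P3
  n13 'ac': b→14
  n14 'acb': ·  ←P4
  n15 'bcb': c→16
  n16 'bcbc': a→17
  n17 'bcbca': a→18
  n18 'bcbcaa': ·  ←P5
  n19 'cb': ·  ←P6

Failure links (BFS by depth):
  n1('b'): parent n0 fail=0; on 'b' 0 → fail=0;  out ∅∪∅=∅
  n9('a'): parent n0 fail=0; on 'a' 0 → fail=0;  out {2}∪∅={2}
  n10('c'): parent n0 fail=0; on 'c' 0 → fail=0;  out ∅∪∅=∅
  n2('bc'): parent n1 fail=0; on 'c' 0 → fail=10;  out ∅∪∅=∅
  n7('bb'): parent n1 fail=0; on 'b' 0 → fail=1;  out ∅∪∅=∅
  n11('cc'): parent n10 fail=0; on 'c' 0 → fail=10;  out ∅∪∅=∅
  n13('ac'): parent n9 fail=0; on 'c' 0 → fail=10;  out ∅∪∅=∅
  n19('cb'): parent n10 fail=0; on 'b' 0 → fail=1;  out {6}∪∅={6}
  n3('bca'): parent n2 fail=10; on 'a' 10→0 → fail=9;  out ∅∪{2}={2}
  n8('bbb'): parent n7 fail=1; on 'b' 1 → fail=7;  out {1}∪∅={1}
  n12('ccb'): parent n11 fail=10; on 'b' 10 → fail=19;  out {3}∪{6}={3,6}
  n14('acb'): parent n13 fail=10; on 'b' 10 → fail=19;  out {4}∪{6}={4,6}
  n15('bcb'): parent n2 fail=10; on 'b' 10 → fail=19;  out ∅∪{6}={6}
  n4('bcab'): parent n3 fail=9; on 'b' 9→0 → fail=1;  out ∅∪∅=∅
  n16('bcbc'): parent n15 fail=19; on 'c' 19→1 → fail=2;  out ∅∪∅=∅
  n5('bcabc'): parent n4 fail=1; on 'c' 1 → fail=2;  out ∅∪∅=∅
  n17('bcbca'): parent n16 fail=2; on 'a' 2 → fail=3;  out ∅∪{2}={2}
  n6('bcabcc'): parent n5 fail=2; on 'c' 2→10 → fail=11;  out {0}∪∅={0}
  n18('bcbcaa'): parent n17 fail=3; on 'a' 3→9→0 → fail=9;  out {5}∪{2}={2,5}

Run:
pos 0 'b': at 1
pos 1 'a': at 9 ·f  ** P2@[1:1]
pos 2 'b': at 1 ·f
pos 3 'c': at 2
pos 4 'c': at 11 ·f
pos 5 'b': at 12  ** P3@[3:5],P6@[4:5]
pos 6 'b': at 7 ·f
pos 7 'c': at 2 ·f
pos 8 'b': at 15  ** P6@[7:8]
pos 9 'c': at 16
pos 10 'b': at 15 ·f  ** P6@[9:10]
pos 11 'c': at 16
pos 12 'a': at 17  ** P2@[12:12]
pos 13 'a': at 18  ** P2@[13:13],P5@[8:13]
pos 14 'a': at 9 ·f  ** P2@[14:14]
pos 15 'c': at 13
pos 16 'c': at 11 ·f
pos 17 'b': at 12  ** P3@[15:17],P6@[16:17]
pos 18 'c': at 2 ·f
pos 19 'b': at 15  ** P6@[18:19]
pos 20 'b': at 7 ·f
pos 21 'c': at 2 ·f
pos 22 'c': at 11 ·f
pos 23 'b': at 12  ** P3@[21:23],P6@[22:23]
pos 24 'c': at 2 ·f
pos 25 'a': at 3  ** P2@[25:25]
pos 26 'a': at 9 ·f  ** P2@[26:26]
pos 27 'b': at 1 ·f
pos 28 'a': at 9 ·f  ** P2@[28:28]
pos 29 'c': at 13

Matches: [[1,2],[5,3],[5,6],[8,6],[10,6],[12,2],[13,2],[13,5],[14,2],[17,3],[17,6],[19,6],[23,3],[23,6],[25,2],[26,2],[28,2]]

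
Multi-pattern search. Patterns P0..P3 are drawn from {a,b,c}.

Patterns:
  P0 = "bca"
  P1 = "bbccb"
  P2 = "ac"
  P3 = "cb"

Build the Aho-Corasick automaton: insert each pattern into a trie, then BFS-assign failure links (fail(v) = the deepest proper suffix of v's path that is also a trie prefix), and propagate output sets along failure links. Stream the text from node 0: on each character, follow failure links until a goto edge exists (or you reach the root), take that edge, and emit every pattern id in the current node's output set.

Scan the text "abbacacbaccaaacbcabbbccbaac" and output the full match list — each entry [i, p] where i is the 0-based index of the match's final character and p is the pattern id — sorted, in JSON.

Build:
Trie (insert patterns):
  0='ε' goto a→8 b→1 c→10
  1='b' goto b→4 c→2
  2='bc' goto a→3
  3='bca' goto ·  [P0 ends]
  4='bb' goto c→5
  5='bbc' goto c→6
  6='bbcc' goto b→7
  7='bbccb' goto ·  [P1 ends]
  8='a' goto c→9
  9='ac' goto ·  [P2 ends]
  10='c' goto b→11
  11='cb' goto ·  [P3 ends]

BFS fail/out derivation:
  fail(1) 'b': from fail(0)=0 chase 'b': 0 ⇒ 0;  out=∅∪out(0)=∅
  fail(8) 'a': from fail(0)=0 chase 'a': 0 ⇒ 0;  out=∅∪out(0)=∅
  fail(10) 'c': from fail(0)=0 chase 'c': 0 ⇒ 0;  out=∅∪out(0)=∅
  fail(2) 'bc': from fail(1)=0 chase 'c': 0 ⇒ 10;  out=∅∪out(10)=∅
  fail(4) 'bb': from fail(1)=0 chase 'b': 0 ⇒ 1;  out=∅∪out(1)=∅
  fail(9) 'ac': from fail(8)=0 chase 'c': 0 ⇒ 10;  out={2}∪out(10)={2}
  fail(11) 'cb': from fail(10)=0 chase 'b': 0 ⇒ 1;  out={3}∪out(1)={3}
  fail(3) 'bca': from fail(2)=10 chase 'a': 10→0 ⇒ 8;  out={0}∪out(8)={0}
  fail(5) 'bbc': from fail(4)=1 chase 'c': 1 ⇒ 2;  out=∅∪out(2)=∅
  fail(6) 'bbcc': from fail(5)=2 chase 'c': 2→10→0 ⇒ 10;  out=∅∪out(10)=∅
  fail(7) 'bbccb': from fail(6)=10 chase 'b': 10 ⇒ 11;  out={1}∪out(11)={1,3}

Run:
i=0 'a': node 0→8
i=1 'b': node 8→1 (via fail)
i=2 'b': node 1→4
i=3 'a': node 4→8 (via fail)
i=4 'c': node 8→9  ** P2@[3:4]
i=5 'a': node 9→8 (via fail)
i=6 'c': node 8→9  ** P2@[5:6]
i=7 'b': node 9→11 (via fail)  ** P3@[6:7]
i=8 'a': node 11→8 (via fail)
i=9 'c': node 8→9  ** P2@[8:9]
i=10 'c': node 9→10 (via fail)
i=11 'a': node 10→8 (via fail)
i=12 'a': node 8→8 (via fail)
i=13 'a': node 8→8 (via fail)
i=14 'c': node 8→9  ** P2@[13:14]
i=15 'b': node 9→11 (via fail)  ** P3@[14:15]
i=16 'c': node 11→2 (via fail)
i=17 'a': node 2→3  ** P0@[15:17]
i=18 'b': node 3→1 (via fail)
i=19 'b': node 1→4
i=20 'b': node 4→4 (via fail)
i=21 'c': node 4→5
i=22 'c': node 5→6
i=23 'b': node 6→7  ** P1@[19:23],P3@[22:23]
i=24 'a': node 7→8 (via fail)
i=25 'a': node 8→8 (via fail)
i=26 'c': node 8→9  ** P2@[25:26]

Matches: [[4,2],[6,2],[7,3],[9,2],[14,2],[15,3],[17,0],[23,1],[23,3],[26,2]]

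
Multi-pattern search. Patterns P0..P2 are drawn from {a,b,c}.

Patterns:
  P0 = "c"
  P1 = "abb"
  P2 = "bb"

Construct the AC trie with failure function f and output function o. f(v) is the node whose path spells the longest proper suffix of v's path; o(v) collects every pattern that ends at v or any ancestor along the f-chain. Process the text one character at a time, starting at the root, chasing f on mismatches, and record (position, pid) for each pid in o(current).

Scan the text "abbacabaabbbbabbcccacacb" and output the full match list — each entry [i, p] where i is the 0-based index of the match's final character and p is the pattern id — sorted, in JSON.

Build automaton:
Trie (insert patterns):
  0='ε' goto a→2 b→5 c→1
  1='c' goto ·  [P0 ends]
  2='a' goto b→3
  3='ab' goto b→4
  4='abb' goto ·  [P1 ends]
  5='b' goto b→6
  6='bb' goto ·  [P2 ends]

BFS fail/out derivation:
  n1('c'): parent n0 fail=0; on 'c' 0 → fail=0;  out {0}∪∅={0}
  n2('a'): parent n0 fail=0; on 'a' 0 → fail=0;  out ∅∪∅=∅
  n5('b'): parent n0 fail=0; on 'b' 0 → fail=0;  out ∅∪∅=∅
  n3('ab'): parent n2 fail=0; on 'b' 0 → fail=5;  out ∅∪∅=∅
  n6('bb'): parent n5 fail=0; on 'b' 0 → fail=5;  out {2}∪∅={2}
  n4('abb'): parent n3 fail=5; on 'b' 5 → fail=6;  out {1}∪{2}={1,2}

Run:
pos 0 'a': at 2
pos 1 'b': at 3
pos 2 'b': at 4  emit P1@[0:2],P2@[1:2]
pos 3 'a': at 2 (fail-walked)
pos 4 'c': at 1 (fail-walked)  emit P0@[4:4]
pos 5 'a': at 2 (fail-walked)
pos 6 'b': at 3
pos 7 'a': at 2 (fail-walked)
pos 8 'a': at 2 (fail-walked)
pos 9 'b': at 3
pos 10 'b': at 4  emit P1@[8:10],P2@[9:10]
pos 11 'b': at 6 (fail-walked)  emit P2@[10:11]
pos 12 'b': at 6 (fail-walked)  emit P2@[11:12]
pos 13 'a': at 2 (fail-walked)
pos 14 'b': at 3
pos 15 'b': at 4  emit P1@[13:15],P2@[14:15]
pos 16 'c': at 1 (fail-walked)  emit P0@[16:16]
pos 17 'c': at 1 (fail-walked)  emit P0@[17:17]
pos 18 'c': at 1 (fail-walked)  emit P0@[18:18]
pos 19 'a': at 2 (fail-walked)
pos 20 'c': at 1 (fail-walked)  emit P0@[20:20]
pos 21 'a': at 2 (fail-walked)
pos 22 'c': at 1 (fail-walked)  emit P0@[22:22]
pos 23 'b': at 5 (fail-walked)

All matches (sorted): [[2,1],[2,2],[4,0],[10,1],[10,2],[11,2],[12,2],[15,1],[15,2],[16,0],[17,0],[18,0],[20,0],[22,0]]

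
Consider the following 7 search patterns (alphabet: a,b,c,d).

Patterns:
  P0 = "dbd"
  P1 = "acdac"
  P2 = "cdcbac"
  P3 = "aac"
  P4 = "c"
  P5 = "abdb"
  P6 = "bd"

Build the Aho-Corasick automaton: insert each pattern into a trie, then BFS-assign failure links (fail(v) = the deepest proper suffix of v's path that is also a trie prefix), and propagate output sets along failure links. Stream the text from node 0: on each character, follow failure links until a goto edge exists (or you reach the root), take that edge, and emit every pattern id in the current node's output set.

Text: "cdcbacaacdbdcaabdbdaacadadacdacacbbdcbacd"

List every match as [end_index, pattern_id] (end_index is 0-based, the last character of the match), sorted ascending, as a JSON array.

Build automaton:
Trie (insert patterns):
  n0 'ε': a→4 b→20 c→9 d→1
  n1 'd': b→2
  n2 'db': d→3
  n3 'dbd': ·  ←P0
  n4 'a': a→15 b→17 c→5
  n5 'ac': d→6
  n6 'acd': a→7
  n7 'acda': c→8
  n8 'acdac': ·  ←P1
  n9 'c': d→10  ←P4
  n10 'cd': c→11
  n11 'cdc': b→12
  n12 'cdcb': a→13
  n13 'cdcba': c→14
  n14 'cdcbac': ·  ←P2
  n15 'aa': c→16
  n16 'aac': ·  ←P3
  n17 'ab': d→18
  n18 'abd': b→19
  n19 'abdb': ·  ←P5
  n20 'b': d→21
  n21 'bd': ·  ←P6

Failure links (BFS by depth):
  fail(1) 'd': from fail(0)=0 chase 'd': 0 ⇒ 0;  out=∅∪out(0)=∅
  fail(4) 'a': from fail(0)=0 chase 'a': 0 ⇒ 0;  out=∅∪out(0)=∅
  fail(9) 'c': from fail(0)=0 chase 'c': 0 ⇒ 0;  out={4}∪out(0)={4}
  fail(20) 'b': from fail(0)=0 chase 'b': 0 ⇒ 0;  out=∅∪out(0)=∅
  fail(2) 'db': from fail(1)=0 chase 'b': 0 ⇒ 20;  out=∅∪out(20)=∅
  fail(5) 'ac': from fail(4)=0 chase 'c': 0 ⇒ 9;  out=∅∪out(9)={4}
  fail(10) 'cd': from fail(9)=0 chase 'd': 0 ⇒ 1;  out=∅∪out(1)=∅
  fail(15) 'aa': from fail(4)=0 chase 'a': 0 ⇒ 4;  out=∅∪out(4)=∅
  fail(17) 'ab': from fail(4)=0 chase 'b': 0 ⇒ 20;  out=∅∪out(20)=∅
  fail(21) 'bd': from fail(20)=0 chase 'd': 0 ⇒ 1;  out={6}∪out(1)={6}
  fail(3) 'dbd': from fail(2)=20 chase 'd': 20 ⇒ 21;  out={0}∪out(21)={0,6}
  fail(6) 'acd': from fail(5)=9 chase 'd': 9 ⇒ 10;  out=∅∪out(10)=∅
  fail(11) 'cdc': from fail(10)=1 chase 'c': 1→0 ⇒ 9;  out=∅∪out(9)={4}
  fail(16) 'aac': from fail(15)=4 chase 'c': 4 ⇒ 5;  out={3}∪out(5)={3,4}
  fail(18) 'abd': from fail(17)=20 chase 'd': 20 ⇒ 21;  out=∅∪out(21)={6}
  fail(7) 'acda': from fail(6)=10 chase 'a': 10→1→0 ⇒ 4;  out=∅∪out(4)=∅
  fail(12) 'cdcb': from fail(11)=9 chase 'b': 9→0 ⇒ 20;  out=∅∪out(20)=∅
  fail(19) 'abdb': from fail(18)=21 chase 'b': 21→1 ⇒ 2;  out={5}∪out(2)={5}
  fail(8) 'acdac': from fail(7)=4 chase 'c': 4 ⇒ 5;  out={1}∪out(5)={1,4}
  fail(13) 'cdcba': from fail(12)=20 chase 'a': 20→0 ⇒ 4;  out=∅∪out(4)=∅
  fail(14) 'cdcbac': from fail(13)=4 chase 'c': 4 ⇒ 5;  out={2}∪out(5)={2,4}

Text stream:
[0] read 'c'  n0⇒n9  ** P4@[0:0]
[1] read 'd'  n9⇒n10
[2] read 'c'  n10⇒n11  ** P4@[2:2]
[3] read 'b'  n11⇒n12
[4] read 'a'  n12⇒n13
[5] read 'c'  n13⇒n14  ** P2@[0:5],P4@[5:5]
[6] read 'a'  n14⇒n4 (fail-walked)
[7] read 'a'  n4⇒n15
[8] read 'c'  n15⇒n16  ** P3@[6:8],P4@[8:8]
[9] read 'd'  n16⇒n6 (fail-walked)
[10] read 'b'  n6⇒n2 (fail-walked)
[11] read 'd'  n2⇒n3  ** P0@[9:11],P6@[10:11]
[12] read 'c'  n3⇒n9 (fail-walked)  ** P4@[12:12]
[13] read 'a'  n9⇒n4 (fail-walked)
[14] read 'a'  n4⇒n15
[15] read 'b'  n15⇒n17 (fail-walked)
[16] read 'd'  n17⇒n18  ** P6@[15:16]
[17] read 'b'  n18⇒n19  ** P5@[14:17]
[18] read 'd'  n19⇒n3 (fail-walked)  ** P0@[16:18],P6@[17:18]
[19] read 'a'  n3⇒n4 (fail-walked)
[20] read 'a'  n4⇒n15
[21] read 'c'  n15⇒n16  ** P3@[19:21],P4@[21:21]
[22] read 'a'  n16⇒n4 (fail-walked)
[23] read 'd'  n4⇒n1 (fail-walked)
[24] read 'a'  n1⇒n4 (fail-walked)
[25] read 'd'  n4⇒n1 (fail-walked)
[26] read 'a'  n1⇒n4 (fail-walked)
[27] read 'c'  n4⇒n5  ** P4@[27:27]
[28] read 'd'  n5⇒n6
[29] read 'a'  n6⇒n7
[30] read 'c'  n7⇒n8  ** P1@[26:30],P4@[30:30]
[31] read 'a'  n8⇒n4 (fail-walked)
[32] read 'c'  n4⇒n5  ** P4@[32:32]
[33] read 'b'  n5⇒n20 (fail-walked)
[34] read 'b'  n20⇒n20 (fail-walked)
[35] read 'd'  n20⇒n21  ** P6@[34:35]
[36] read 'c'  n21⇒n9 (fail-walked)  ** P4@[36:36]
[37] read 'b'  n9⇒n20 (fail-walked)
[38] read 'a'  n20⇒n4 (fail-walked)
[39] read 'c'  n4⇒n5  ** P4@[39:39]
[40] read 'd'  n5⇒n6

All matches (sorted): [[0,4],[2,4],[5,2],[5,4],[8,3],[8,4],[11,0],[11,6],[12,4],[16,6],[17,5],[18,0],[18,6],[21,3],[21,4],[27,4],[30,1],[30,4],[32,4],[35,6],[36,4],[39,4]]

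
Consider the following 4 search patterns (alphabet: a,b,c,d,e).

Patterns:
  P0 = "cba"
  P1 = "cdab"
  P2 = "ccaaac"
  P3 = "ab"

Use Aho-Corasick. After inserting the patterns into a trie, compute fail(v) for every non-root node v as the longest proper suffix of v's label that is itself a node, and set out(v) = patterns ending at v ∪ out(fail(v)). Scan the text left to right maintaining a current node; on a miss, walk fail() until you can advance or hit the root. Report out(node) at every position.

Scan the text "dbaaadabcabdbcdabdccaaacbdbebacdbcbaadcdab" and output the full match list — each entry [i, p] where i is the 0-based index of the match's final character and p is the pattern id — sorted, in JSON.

Build:
Trie nodes:
  0='ε' goto a→12 c→1
  1='c' goto b→2 c→7 d→4
  2='cb' goto a→3
  3='cba' goto ·  [P0 ends]
  4='cd' goto a→5
  5='cda' goto b→6
  6='cdab' goto ·  [P1 ends]
  7='cc' goto a→8
  8='cca' goto a→9
  9='ccaa' goto a→10
  10='ccaaa' goto c→11
  11='ccaaac' goto ·  [P2 ends]
  12='a' goto b→13
  13='ab' goto ·  [P3 ends]

BFS fail/out derivation:
  fail(1) 'c': from fail(0)=0 chase 'c': 0 ⇒ 0;  out=∅∪out(0)=∅
  fail(12) 'a': from fail(0)=0 chase 'a': 0 ⇒ 0;  out=∅∪out(0)=∅
  fail(2) 'cb': from fail(1)=0 chase 'b': 0 ⇒ 0;  out=∅∪out(0)=∅
  fail(4) 'cd': from fail(1)=0 chase 'd': 0 ⇒ 0;  out=∅∪out(0)=∅
  fail(7) 'cc': from fail(1)=0 chase 'c': 0 ⇒ 1;  out=∅∪out(1)=∅
  fail(13) 'ab': from fail(12)=0 chase 'b': 0 ⇒ 0;  out={3}∪out(0)={3}
  fail(3) 'cba': from fail(2)=0 chase 'a': 0 ⇒ 12;  out={0}∪out(12)={0}
  fail(5) 'cda': from fail(4)=0 chase 'a': 0 ⇒ 12;  out=∅∪out(12)=∅
  fail(8) 'cca': from fail(7)=1 chase 'a': 1→0 ⇒ 12;  out=∅∪out(12)=∅
  fail(6) 'cdab': from fail(5)=12 chase 'b': 12 ⇒ 13;  out={1}∪out(13)={1,3}
  fail(9) 'ccaa': from fail(8)=12 chase 'a': 12→0 ⇒ 12;  out=∅∪out(12)=∅
  fail(10) 'ccaaa': from fail(9)=12 chase 'a': 12→0 ⇒ 12;  out=∅∪out(12)=∅
  fail(11) 'ccaaac': from fail(10)=12 chase 'c': 12→0 ⇒ 1;  out={2}∪out(1)={2}

Run:
i=0 'd': node 0→0
i=1 'b': node 0→0
i=2 'a': node 0→12
i=3 'a': node 12→12 (fail-walked)
i=4 'a': node 12→12 (fail-walked)
i=5 'd': node 12→0 (fail-walked)
i=6 'a': node 0→12
i=7 'b': node 12→13  emit P3@[6:7]
i=8 'c': node 13→1 (fail-walked)
i=9 'a': node 1→12 (fail-walked)
i=10 'b': node 12→13  emit P3@[9:10]
i=11 'd': node 13→0 (fail-walked)
i=12 'b': node 0→0
i=13 'c': node 0→1
i=14 'd': node 1→4
i=15 'a': node 4→5
i=16 'b': node 5→6  emit P1@[13:16],P3@[15:16]
i=17 'd': node 6→0 (fail-walked)
i=18 'c': node 0→1
i=19 'c': node 1→7
i=20 'a': node 7→8
i=21 'a': node 8→9
i=22 'a': node 9→10
i=23 'c': node 10→11  emit P2@[18:23]
i=24 'b': node 11→2 (fail-walked)
i=25 'd': node 2→0 (fail-walked)
i=26 'b': node 0→0
i=27 'e': node 0→0
i=28 'b': node 0→0
i=29 'a': node 0→12
i=30 'c': node 12→1 (fail-walked)
i=31 'd': node 1→4
i=32 'b': node 4→0 (fail-walked)
i=33 'c': node 0→1
i=34 'b': node 1→2
i=35 'a': node 2→3  emit P0@[33:35]
i=36 'a': node 3→12 (fail-walked)
i=37 'd': node 12→0 (fail-walked)
i=38 'c': node 0→1
i=39 'd': node 1→4
i=40 'a': node 4→5
i=41 'b': node 5→6  emit P1@[38:41],P3@[40:41]

All matches (sorted): [[7,3],[10,3],[16,1],[16,3],[23,2],[35,0],[41,1],[41,3]]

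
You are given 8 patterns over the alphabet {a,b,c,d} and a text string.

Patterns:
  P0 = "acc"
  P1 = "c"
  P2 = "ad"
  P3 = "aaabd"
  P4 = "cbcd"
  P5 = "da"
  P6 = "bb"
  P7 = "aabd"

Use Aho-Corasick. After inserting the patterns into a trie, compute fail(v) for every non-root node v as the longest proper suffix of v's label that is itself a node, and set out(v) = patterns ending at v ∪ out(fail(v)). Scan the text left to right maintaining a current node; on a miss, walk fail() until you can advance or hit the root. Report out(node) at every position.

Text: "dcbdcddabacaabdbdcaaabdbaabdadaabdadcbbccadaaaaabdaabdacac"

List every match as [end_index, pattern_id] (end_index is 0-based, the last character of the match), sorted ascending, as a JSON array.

Construct AC machine:
Trie nodes:
  n0 'ε': a→1 b→15 c→4 d→13
  n1 'a': a→6 c→2 d→5
  n2 'ac': c→3
  n3 'acc': ·  [P0 ends]
  n4 'c': b→10  [P1 ends]
  n5 'ad': ·  [P2 ends]
  n6 'aa': a→7 b→17
  n7 'aaa': b→8
  n8 'aaab': d→9
  n9 'aaabd': ·  [P3 ends]
  n10 'cb': c→11
  n11 'cbc': d→12
  n12 'cbcd': ·  [P4 ends]
  n13 'd': a→14
  n14 'da': ·  [P5 ends]
  n15 'b': b→16
  n16 'bb': ·  [P6 ends]
  n17 'aab': d→18
  n18 'aabd': ·  [P7 ends]

Failure links (BFS by depth):
  n1('a'): parent n0 fail=0; on 'a' 0 → fail=0;  out ∅∪∅=∅
  n4('c'): parent n0 fail=0; on 'c' 0 → fail=0;  out {1}∪∅={1}
  n13('d'): parent n0 fail=0; on 'd' 0 → fail=0;  out ∅∪∅=∅
  n15('b'): parent n0 fail=0; on 'b' 0 → fail=0;  out ∅∪∅=∅
  n2('ac'): parent n1 fail=0; on 'c' 0 → fail=4;  out ∅∪{1}={1}
  n5('ad'): parent n1 fail=0; on 'd' 0 → fail=13;  out {2}∪∅={2}
  n6('aa'): parent n1 fail=0; on 'a' 0 → fail=1;  out ∅∪∅=∅
  n10('cb'): parent n4 fail=0; on 'b' 0 → fail=15;  out ∅∪∅=∅
  n14('da'): parent n13 fail=0; on 'a' 0 → fail=1;  out {5}∪∅={5}
  n16('bb'): parent n15 fail=0; on 'b' 0 → fail=15;  out {6}∪∅={6}
  n3('acc'): parent n2 fail=4; on 'c' 4→0 → fail=4;  out {0}∪{1}={0,1}
  n7('aaa'): parent n6 fail=1; on 'a' 1 → fail=6;  out ∅∪∅=∅
  n11('cbc'): parent n10 fail=15; on 'c' 15→0 → fail=4;  out ∅∪{1}={1}
  n17('aab'): parent n6 fail=1; on 'b' 1→0 → fail=15;  out ∅∪∅=∅
  n8('aaab'): parent n7 fail=6; on 'b' 6 → fail=17;  out ∅∪∅=∅
  n12('cbcd'): parent n11 fail=4; on 'd' 4→0 → fail=13;  out {4}∪∅={4}
  n18('aabd'): parent n17 fail=15; on 'd' 15→0 → fail=13;  out {7}∪∅={7}
  n9('aaabd'): parent n8 fail=17; on 'd' 17 → fail=18;  out {3}∪{7}={3,7}

Text stream:
i=0 'd': node 0→13
i=1 'c': node 13→4 (via fail)  → match P1@[1:1]
i=2 'b': node 4→10
i=3 'd': node 10→13 (via fail)
i=4 'c': node 13→4 (via fail)  → match P1@[4:4]
i=5 'd': node 4→13 (via fail)
i=6 'd': node 13→13 (via fail)
i=7 'a': node 13→14  → match P5@[6:7]
i=8 'b': node 14→15 (via fail)
i=9 'a': node 15→1 (via fail)
i=10 'c': node 1→2  → match P1@[10:10]
i=11 'a': node 2→1 (via fail)
i=12 'a': node 1→6
i=13 'b': node 6→17
i=14 'd': node 17→18  → match P7@[11:14]
i=15 'b': node 18→15 (via fail)
i=16 'd': node 15→13 (via fail)
i=17 'c': node 13→4 (via fail)  → match P1@[17:17]
i=18 'a': node 4→1 (via fail)
i=19 'a': node 1→6
i=20 'a': node 6→7
i=21 'b': node 7→8
i=22 'd': node 8→9  → match P3@[18:22],P7@[19:22]
i=23 'b': node 9→15 (via fail)
i=24 'a': node 15→1 (via fail)
i=25 'a': node 1→6
i=26 'b': node 6→17
i=27 'd': node 17→18  → match P7@[24:27]
i=28 'a': node 18→14 (via fail)  → match P5@[27:28]
i=29 'd': node 14→5 (via fail)  → match P2@[28:29]
i=30 'a': node 5→14 (via fail)  → match P5@[29:30]
i=31 'a': node 14→6 (via fail)
i=32 'b': node 6→17
i=33 'd': node 17→18  → match P7@[30:33]
i=34 'a': node 18→14 (via fail)  → match P5@[33:34]
i=35 'd': node 14→5 (via fail)  → match P2@[34:35]
i=36 'c': node 5→4 (via fail)  → match P1@[36:36]
i=37 'b': node 4→10
i=38 'b': node 10→16 (via fail)  → match P6@[37:38]
i=39 'c': node 16→4 (via fail)  → match P1@[39:39]
i=40 'c': node 4→4 (via fail)  → match P1@[40:40]
i=41 'a': node 4→1 (via fail)
i=42 'd': node 1→5  → match P2@[41:42]
i=43 'a': node 5→14 (via fail)  → match P5@[42:43]
i=44 'a': node 14→6 (via fail)
i=45 'a': node 6→7
i=46 'a': node 7→7 (via fail)
i=47 'a': node 7→7 (via fail)
i=48 'b': node 7→8
i=49 'd': node 8→9  → match P3@[45:49],P7@[46:49]
i=50 'a': node 9→14 (via fail)  → match P5@[49:50]
i=51 'a': node 14→6 (via fail)
i=52 'b': node 6→17
i=53 'd': node 17→18  → match P7@[50:53]
i=54 'a': node 18→14 (via fail)  → match P5@[53:54]
i=55 'c': node 14→2 (via fail)  → match P1@[55:55]
i=56 'a': node 2→1 (via fail)
i=57 'c': node 1→2  → match P1@[57:57]

Result: [[1,1],[4,1],[7,5],[10,1],[14,7],[17,1],[22,3],[22,7],[27,7],[28,5],[29,2],[30,5],[33,7],[34,5],[35,2],[36,1],[38,6],[39,1],[40,1],[42,2],[43,5],[49,3],[49,7],[50,5],[53,7],[54,5],[55,1],[57,1]]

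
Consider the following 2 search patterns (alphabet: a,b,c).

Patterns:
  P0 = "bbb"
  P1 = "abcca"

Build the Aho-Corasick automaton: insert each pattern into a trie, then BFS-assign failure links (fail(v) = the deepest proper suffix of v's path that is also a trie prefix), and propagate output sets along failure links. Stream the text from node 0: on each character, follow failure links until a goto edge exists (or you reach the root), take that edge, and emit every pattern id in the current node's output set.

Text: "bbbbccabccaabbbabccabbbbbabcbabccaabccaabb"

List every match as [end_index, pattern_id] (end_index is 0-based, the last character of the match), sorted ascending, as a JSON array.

Construct AC machine:
Trie (insert patterns):
  0='ε' goto a→4 b→1
  1='b' goto b→2
  2='bb' goto b→3
  3='bbb' goto ·  ←P0
  4='a' goto b→5
  5='ab' goto c→6
  6='abc' goto c→7
  7='abcc' goto a→8
  8='abcca' goto ·  ←P1

BFS fail/out derivation:
  n1('b'): parent n0 fail=0; on 'b' 0 → fail=0;  out ∅∪∅=∅
  n4('a'): parent n0 fail=0; on 'a' 0 → fail=0;  out ∅∪∅=∅
  n2('bb'): parent n1 fail=0; on 'b' 0 → fail=1;  out ∅∪∅=∅
  n5('ab'): parent n4 fail=0; on 'b' 0 → fail=1;  out ∅∪∅=∅
  n3('bbb'): parent n2 fail=1; on 'b' 1 → fail=2;  out {0}∪∅={0}
  n6('abc'): parent n5 fail=1; on 'c' 1→0 → fail=0;  out ∅∪∅=∅
  n7('abcc'): parent n6 fail=0; on 'c' 0 → fail=0;  out ∅∪∅=∅
  n8('abcca'): parent n7 fail=0; on 'a' 0 → fail=4;  out {1}∪∅={1}

Scan:
[0] read 'b'  n0⇒n1
[1] read 'b'  n1⇒n2
[2] read 'b'  n2⇒n3  ** P0@[0:2]
[3] read 'b'  n3⇒n3 ·f  ** P0@[1:3]
[4] read 'c'  n3⇒n0 ·f
[5] read 'c'  n0⇒n0
[6] read 'a'  n0⇒n4
[7] read 'b'  n4⇒n5
[8] read 'c'  n5⇒n6
[9] read 'c'  n6⇒n7
[10] read 'a'  n7⇒n8  ** P1@[6:10]
[11] read 'a'  n8⇒n4 ·f
[12] read 'b'  n4⇒n5
[13] read 'b'  n5⇒n2 ·f
[14] read 'b'  n2⇒n3  ** P0@[12:14]
[15] read 'a'  n3⇒n4 ·f
[16] read 'b'  n4⇒n5
[17] read 'c'  n5⇒n6
[18] read 'c'  n6⇒n7
[19] read 'a'  n7⇒n8  ** P1@[15:19]
[20] read 'b'  n8⇒n5 ·f
[21] read 'b'  n5⇒n2 ·f
[22] read 'b'  n2⇒n3  ** P0@[20:22]
[23] read 'b'  n3⇒n3 ·f  ** P0@[21:23]
[24] read 'b'  n3⇒n3 ·f  ** P0@[22:24]
[25] read 'a'  n3⇒n4 ·f
[26] read 'b'  n4⇒n5
[27] read 'c'  n5⇒n6
[28] read 'b'  n6⇒n1 ·f
[29] read 'a'  n1⇒n4 ·f
[30] read 'b'  n4⇒n5
[31] read 'c'  n5⇒n6
[32] read 'c'  n6⇒n7
[33] read 'a'  n7⇒n8  ** P1@[29:33]
[34] read 'a'  n8⇒n4 ·f
[35] read 'b'  n4⇒n5
[36] read 'c'  n5⇒n6
[37] read 'c'  n6⇒n7
[38] read 'a'  n7⇒n8  ** P1@[34:38]
[39] read 'a'  n8⇒n4 ·f
[40] read 'b'  n4⇒n5
[41] read 'b'  n5⇒n2 ·f

Result: [[2,0],[3,0],[10,1],[14,0],[19,1],[22,0],[23,0],[24,0],[33,1],[38,1]]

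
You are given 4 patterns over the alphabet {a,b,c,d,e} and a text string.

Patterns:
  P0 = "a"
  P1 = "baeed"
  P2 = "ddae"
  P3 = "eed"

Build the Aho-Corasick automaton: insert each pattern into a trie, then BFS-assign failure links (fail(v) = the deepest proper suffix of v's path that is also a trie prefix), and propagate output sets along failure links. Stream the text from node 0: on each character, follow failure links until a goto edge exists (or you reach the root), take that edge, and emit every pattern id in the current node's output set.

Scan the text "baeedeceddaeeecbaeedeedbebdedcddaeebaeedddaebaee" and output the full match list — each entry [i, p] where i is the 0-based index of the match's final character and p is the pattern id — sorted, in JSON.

Build:
Trie (insert patterns):
  0='ε' goto a→1 b→2 d→7 e→11
  1='a' goto ·  ←P0
  2='b' goto a→3
  3='ba' goto e→4
  4='bae' goto e→5
  5='baee' goto d→6
  6='baeed' goto ·  ←P1
  7='d' goto d→8
  8='dd' goto a→9
  9='dda' goto e→10
  10='ddae' goto ·  ←P2
  11='e' goto e→12
  12='ee' goto d→13
  13='eed' goto ·  ←P3

BFS fail/out derivation:
  n1('a'): parent n0 fail=0; on 'a' 0 → fail=0;  out {0}∪∅={0}
  n2('b'): parent n0 fail=0; on 'b' 0 → fail=0;  out ∅∪∅=∅
  n7('d'): parent n0 fail=0; on 'd' 0 → fail=0;  out ∅∪∅=∅
  n11('e'): parent n0 fail=0; on 'e' 0 → fail=0;  out ∅∪∅=∅
  n3('ba'): parent n2 fail=0; on 'a' 0 → fail=1;  out ∅∪{0}={0}
  n8('dd'): parent n7 fail=0; on 'd' 0 → fail=7;  out ∅∪∅=∅
  n12('ee'): parent n11 fail=0; on 'e' 0 → fail=11;  out ∅∪∅=∅
  n4('bae'): parent n3 fail=1; on 'e' 1→0 → fail=11;  out ∅∪∅=∅
  n9('dda'): parent n8 fail=7; on 'a' 7→0 → fail=1;  out ∅∪{0}={0}
  n13('eed'): parent n12 fail=11; on 'd' 11→0 → fail=7;  out {3}∪∅={3}
  n5('baee'): parent n4 fail=11; on 'e' 11 → fail=12;  out ∅∪∅=∅
  n10('ddae'): parent n9 fail=1; on 'e' 1→0 → fail=11;  out {2}∪∅={2}
  n6('baeed'): parent n5 fail=12; on 'd' 12 → fail=13;  out {1}∪{3}={1,3}

Text stream:
pos 0 'b': at 2
pos 1 'a': at 3  → match P0@[1:1]
pos 2 'e': at 4
pos 3 'e': at 5
pos 4 'd': at 6  → match P1@[0:4],P3@[2:4]
pos 5 'e': at 11 (via fail)
pos 6 'c': at 0 (via fail)
pos 7 'e': at 11
pos 8 'd': at 7 (via fail)
pos 9 'd': at 8
pos 10 'a': at 9  → match P0@[10:10]
pos 11 'e': at 10  → match P2@[8:11]
pos 12 'e': at 12 (via fail)
pos 13 'e': at 12 (via fail)
pos 14 'c': at 0 (via fail)
pos 15 'b': at 2
pos 16 'a': at 3  → match P0@[16:16]
pos 17 'e': at 4
pos 18 'e': at 5
pos 19 'd': at 6  → match P1@[15:19],P3@[17:19]
pos 20 'e': at 11 (via fail)
pos 21 'e': at 12
pos 22 'd': at 13  → match P3@[20:22]
pos 23 'b': at 2 (via fail)
pos 24 'e': at 11 (via fail)
pos 25 'b': at 2 (via fail)
pos 26 'd': at 7 (via fail)
pos 27 'e': at 11 (via fail)
pos 28 'd': at 7 (via fail)
pos 29 'c': at 0 (via fail)
pos 30 'd': at 7
pos 31 'd': at 8
pos 32 'a': at 9  → match P0@[32:32]
pos 33 'e': at 10  → match P2@[30:33]
pos 34 'e': at 12 (via fail)
pos 35 'b': at 2 (via fail)
pos 36 'a': at 3  → match P0@[36:36]
pos 37 'e': at 4
pos 38 'e': at 5
pos 39 'd': at 6  → match P1@[35:39],P3@[37:39]
pos 40 'd': at 8 (via fail)
pos 41 'd': at 8 (via fail)
pos 42 'a': at 9  → match P0@[42:42]
pos 43 'e': at 10  → match P2@[40:43]
pos 44 'b': at 2 (via fail)
pos 45 'a': at 3  → match P0@[45:45]
pos 46 'e': at 4
pos 47 'e': at 5

Result: [[1,0],[4,1],[4,3],[10,0],[11,2],[16,0],[19,1],[19,3],[22,3],[32,0],[33,2],[36,0],[39,1],[39,3],[42,0],[43,2],[45,0]]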